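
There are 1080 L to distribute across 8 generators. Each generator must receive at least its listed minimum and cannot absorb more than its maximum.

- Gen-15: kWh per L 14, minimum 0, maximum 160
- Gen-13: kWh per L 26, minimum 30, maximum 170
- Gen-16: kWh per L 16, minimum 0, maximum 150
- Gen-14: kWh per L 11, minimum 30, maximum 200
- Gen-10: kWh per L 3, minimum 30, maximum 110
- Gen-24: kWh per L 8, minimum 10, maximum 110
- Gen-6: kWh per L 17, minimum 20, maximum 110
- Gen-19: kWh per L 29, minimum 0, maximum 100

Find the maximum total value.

17150

Meeting every minimum uses 0+30+0+30+30+10+20+0 = 120 L, leaving 960.
Highest kWh per L first: Gen-19 29 > Gen-13 26 > Gen-6 17 > Gen-16 16 > Gen-15 14 > Gen-14 11 > Gen-24 8 > Gen-10 3.
Gen-19 takes 100 more to reach its cap of 100 → 860 left.
Gen-13 takes 140 more to reach its cap of 170 → 720 left.
Give Gen-6 90 more to hit its cap of 110 → 630 left.
Give Gen-16 150 more to hit its cap of 150 → 480 left.
Gen-15 takes 160 more to reach its cap of 160 → 320 left.
Gen-14: +170 to 200 (cap) → 150 left.
Gen-24: +100 to 110 (cap) → 50 left.
Gen-10 has room for 80 more but only 50 remain, so it gets 80.
Total = 14×160 + 26×170 + 16×150 + 11×200 + 3×80 + 8×110 + 17×110 + 29×100 = 17150.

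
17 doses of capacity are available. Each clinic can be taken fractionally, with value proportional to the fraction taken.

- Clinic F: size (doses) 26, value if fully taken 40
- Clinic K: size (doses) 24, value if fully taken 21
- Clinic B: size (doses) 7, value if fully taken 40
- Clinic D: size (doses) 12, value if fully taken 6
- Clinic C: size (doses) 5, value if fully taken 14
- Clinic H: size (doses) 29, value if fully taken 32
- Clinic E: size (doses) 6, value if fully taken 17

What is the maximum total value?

68.2

Rank by value-to-size ratio: Clinic B 40/7≈5.71, Clinic E 17/6≈2.83, Clinic C 14/5≈2.8, Clinic F 40/26≈1.54, Clinic H 32/29≈1.1, Clinic K 21/24≈0.875, Clinic D 6/12≈0.5.
Clinic B: take in full, 7 doses for value 40 → 10 left.
Take all of Clinic E (6 doses, value 17) → 4 doses left.
4 doses left: a 4/5 share of Clinic C gives 14×4/5 = 11.2.
Total value = 68.2.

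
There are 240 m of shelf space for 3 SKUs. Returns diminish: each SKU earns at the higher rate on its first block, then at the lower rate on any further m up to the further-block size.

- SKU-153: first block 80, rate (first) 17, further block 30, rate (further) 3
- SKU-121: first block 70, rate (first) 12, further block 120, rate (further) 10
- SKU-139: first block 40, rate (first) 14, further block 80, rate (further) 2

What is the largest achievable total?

Treat each block as its own option and order by rate: SKU-153/tier1 17 > SKU-139/tier1 14 > SKU-121/tier1 12 > SKU-121/tier2 10 > SKU-153/tier2 3 > SKU-139/tier2 2.
SKU-153 tier1 at 17: fill all 80 → 160 left.
Fill SKU-139 tier1 block (40 at 14) → 120 left.
SKU-121/tier1 (12): +70 → 50 left.
SKU-121/tier2: +50 of 120 at 10; pool empty.
Total = 17×80 + 14×40 + 12×70 + 10×50 = 3260.

3260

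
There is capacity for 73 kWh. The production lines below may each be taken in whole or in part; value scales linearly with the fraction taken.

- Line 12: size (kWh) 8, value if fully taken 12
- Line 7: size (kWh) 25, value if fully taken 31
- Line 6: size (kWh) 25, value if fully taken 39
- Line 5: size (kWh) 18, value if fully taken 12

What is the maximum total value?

Rank by value-to-size ratio: Line 6 39/25≈1.56, Line 12 12/8≈1.5, Line 7 31/25≈1.24, Line 5 12/18≈0.667.
All 25 kWh of Line 6 fit (value 39) ; 48 remain.
Line 12: take in full, 8 kWh for value 12 ; 40 left.
Take all of Line 7 (25 kWh, value 31) ; 15 kWh left.
Fill the last 15 kWh with part of Line 5: 15/18 of it earns 10.
Total value = 92.

92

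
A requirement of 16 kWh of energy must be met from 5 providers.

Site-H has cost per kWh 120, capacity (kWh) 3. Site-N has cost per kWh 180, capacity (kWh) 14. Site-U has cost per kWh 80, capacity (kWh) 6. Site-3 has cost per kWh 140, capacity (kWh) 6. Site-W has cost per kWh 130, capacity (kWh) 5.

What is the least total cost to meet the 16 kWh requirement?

Fill from the cheapest provider first.
Site-U (80): use full 6 — 10 kWh to go.
Site-H at 120: take all 3 kWh — 7 still needed.
Take 5 from Site-W at 130 — need 2 more.
Take 2 from Site-3 at 140 to finish.
Site-N: unused.
Cost = 6×80 + 3×120 + 5×130 + 2×140 = 1770.

1770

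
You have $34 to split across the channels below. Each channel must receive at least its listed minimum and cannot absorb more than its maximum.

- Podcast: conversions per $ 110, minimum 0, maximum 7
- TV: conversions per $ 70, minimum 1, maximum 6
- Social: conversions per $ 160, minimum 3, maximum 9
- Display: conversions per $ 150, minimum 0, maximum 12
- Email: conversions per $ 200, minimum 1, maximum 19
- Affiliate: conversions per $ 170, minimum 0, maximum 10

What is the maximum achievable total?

6210

Meeting every minimum uses 0+1+3+0+1+0 = 5 $, leaving 29.
Order the channels by conversions per $: Email 200 > Affiliate 170 > Social 160 > Display 150 > Podcast 110 > TV 70.
Email takes 18 more to reach its cap of 19 ; 11 left.
Affiliate takes 10 more to reach its cap of 10 ; 1 left.
Social: +1 (room for 6) → 4. Pool exhausted.
Total = 70×1 + 160×4 + 200×19 + 170×10 = 6210.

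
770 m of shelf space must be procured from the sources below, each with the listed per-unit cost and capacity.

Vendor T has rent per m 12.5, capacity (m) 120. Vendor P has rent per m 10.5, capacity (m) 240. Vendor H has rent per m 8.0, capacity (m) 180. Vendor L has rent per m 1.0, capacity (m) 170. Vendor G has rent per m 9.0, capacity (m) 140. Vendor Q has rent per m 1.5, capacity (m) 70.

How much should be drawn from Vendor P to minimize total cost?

Use sources in increasing cost order.
Take 170 from Vendor L at 1.0 → need 600 more.
Take 70 from Vendor Q at 1.5 → need 530 more.
Take 180 from Vendor H at 8.0 → need 350 more.
Vendor G at 9.0: take all 140 m → 210 still needed.
Vendor P (10.5): take the remaining 210 → done.
Vendor T: unused.

210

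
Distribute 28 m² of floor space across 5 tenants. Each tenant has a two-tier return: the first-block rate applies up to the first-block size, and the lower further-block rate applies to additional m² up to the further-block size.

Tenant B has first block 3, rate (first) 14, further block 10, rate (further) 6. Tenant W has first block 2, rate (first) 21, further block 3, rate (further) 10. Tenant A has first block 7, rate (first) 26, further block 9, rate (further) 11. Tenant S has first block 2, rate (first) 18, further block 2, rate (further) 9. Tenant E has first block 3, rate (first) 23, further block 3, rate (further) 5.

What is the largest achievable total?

Order all 10 blocks by rate: Tenant A/T1 26 > Tenant E/T1 23 > Tenant W/T1 21 > Tenant S/T1 18 > Tenant B/T1 14 > Tenant A/T2 11 > Tenant W/T2 10 > Tenant S/T2 9 > Tenant B/T2 6 > Tenant E/T2 5.
Tenant A/T1 (26): +7 ; 21 left.
Tenant E T1 at 23: fill all 3 ; 18 left.
Fill Tenant W T1 block (2 at 21) ; 16 left.
Fill Tenant S T1 block (2 at 18) ; 14 left.
Tenant B T1 at 14: fill all 3 ; 11 left.
Fill Tenant A T2 block (9 at 11) ; 2 left.
Tenant W T2 at 10: only 2 left, fill 2.
Total = 26×7 + 23×3 + 21×2 + 18×2 + 14×3 + 11×9 + 10×2 = 490.

490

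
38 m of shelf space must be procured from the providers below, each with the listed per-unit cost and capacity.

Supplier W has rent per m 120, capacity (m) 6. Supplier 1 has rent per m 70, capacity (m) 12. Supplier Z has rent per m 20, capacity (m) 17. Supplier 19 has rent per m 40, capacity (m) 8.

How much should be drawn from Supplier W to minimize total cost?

1

Cheapest first:
Take 17 from Supplier Z at 20 → need 21 more.
Supplier 19 at 40: take all 8 m → 13 still needed.
Supplier 1 at 70: take all 12 m → 1 still needed.
Supplier W (120): take the remaining 1 → done.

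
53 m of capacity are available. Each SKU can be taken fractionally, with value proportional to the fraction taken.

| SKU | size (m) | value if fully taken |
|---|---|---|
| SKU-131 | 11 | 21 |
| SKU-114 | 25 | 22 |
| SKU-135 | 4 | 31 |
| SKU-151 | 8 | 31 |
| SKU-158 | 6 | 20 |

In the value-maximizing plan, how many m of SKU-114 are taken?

Sort by value density: SKU-135 31/4≈7.75, SKU-151 31/8≈3.88, SKU-158 20/6≈3.33, SKU-131 21/11≈1.91, SKU-114 22/25≈0.88.
Take all of SKU-135 (4 m, value 31) — 49 m left.
SKU-151: take in full, 8 m for value 31 — 41 left.
SKU-158: take in full, 6 m for value 20 — 35 left.
SKU-131: take in full, 11 m for value 21 — 24 left.
Fill the last 24 m with part of SKU-114: 24/25 of it earns 21.12.

24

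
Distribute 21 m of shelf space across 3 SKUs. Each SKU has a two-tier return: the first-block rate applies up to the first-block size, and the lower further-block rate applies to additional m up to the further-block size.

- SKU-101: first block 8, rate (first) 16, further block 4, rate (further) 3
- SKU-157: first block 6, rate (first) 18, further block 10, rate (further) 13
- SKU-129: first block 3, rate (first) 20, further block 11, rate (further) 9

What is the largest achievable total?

348

Treat each block as its own option and order by rate: SKU-129/tier1 20 > SKU-157/tier1 18 > SKU-101/tier1 16 > SKU-157/tier2 13 > SKU-129/tier2 9 > SKU-101/tier2 3.
SKU-129/tier1 (20): +3 — 18 left.
SKU-157 tier1 at 18: fill all 6 — 12 left.
SKU-101/tier1 (16): +8 — 4 left.
SKU-157 tier2 at 13: only 4 left, fill 4.
Total = 20×3 + 18×6 + 16×8 + 13×4 = 348.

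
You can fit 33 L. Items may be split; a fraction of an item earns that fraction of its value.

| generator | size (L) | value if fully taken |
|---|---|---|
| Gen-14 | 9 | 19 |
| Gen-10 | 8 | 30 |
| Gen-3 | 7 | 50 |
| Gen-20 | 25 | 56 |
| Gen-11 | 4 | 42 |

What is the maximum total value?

153.36

Rank by value-to-size ratio: Gen-11 42/4≈10.5, Gen-3 50/7≈7.14, Gen-10 30/8≈3.75, Gen-20 56/25≈2.24, Gen-14 19/9≈2.11.
Gen-11: take in full, 4 L for value 42 — 29 left.
All 7 L of Gen-3 fit (value 50) — 22 remain.
Gen-10: take in full, 8 L for value 30 — 14 left.
Only 14 L remain; take 14/25 of Gen-20 for value 56×14/25 = 31.36.
Total value = 153.36.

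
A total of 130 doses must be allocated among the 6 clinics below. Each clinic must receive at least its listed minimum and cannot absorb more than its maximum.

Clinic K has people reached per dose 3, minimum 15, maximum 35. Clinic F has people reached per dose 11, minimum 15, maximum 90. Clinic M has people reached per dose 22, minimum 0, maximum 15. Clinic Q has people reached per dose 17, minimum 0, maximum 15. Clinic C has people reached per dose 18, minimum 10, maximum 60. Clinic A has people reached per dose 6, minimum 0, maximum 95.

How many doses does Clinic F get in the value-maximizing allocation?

25

Meeting every minimum uses 15+15+0+0+10+0 = 40 doses, leaving 90.
Order the clinics by people reached per dose: Clinic M 22 > Clinic C 18 > Clinic Q 17 > Clinic F 11 > Clinic A 6 > Clinic K 3.
Give Clinic M 15 more to hit its cap of 15 → 75 left.
Clinic C takes 50 more to reach its cap of 60 → 25 left.
Give Clinic Q 15 more to hit its cap of 15 → 10 left.
Clinic F has room for 75 more but only 10 remain, so it gets 25.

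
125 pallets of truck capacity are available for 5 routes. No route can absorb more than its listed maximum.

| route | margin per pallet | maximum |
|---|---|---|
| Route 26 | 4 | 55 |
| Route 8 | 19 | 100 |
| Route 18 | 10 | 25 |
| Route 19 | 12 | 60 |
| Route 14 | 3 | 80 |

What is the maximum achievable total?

2200

Highest margin per pallet first: Route 8 19 > Route 19 12 > Route 18 10 > Route 26 4 > Route 14 3.
Give Route 8 100 to hit its cap of 100 ; 25 left.
Only 25 left; Route 19 takes them to reach 25.
Total = 19×100 + 12×25 = 2200.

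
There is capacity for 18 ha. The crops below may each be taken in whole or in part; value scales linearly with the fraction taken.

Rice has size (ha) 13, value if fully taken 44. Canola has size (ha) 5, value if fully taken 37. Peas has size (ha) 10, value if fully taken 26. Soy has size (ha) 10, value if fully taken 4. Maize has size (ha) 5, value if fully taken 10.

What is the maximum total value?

Sort by value density: Canola 37/5≈7.4, Rice 44/13≈3.38, Peas 26/10≈2.6, Maize 10/5≈2, Soy 4/10≈0.4.
All 5 ha of Canola fit (value 37) — 13 remain.
Take all of Rice (13 ha, value 44) — 0 ha left.
Total value = 81.

81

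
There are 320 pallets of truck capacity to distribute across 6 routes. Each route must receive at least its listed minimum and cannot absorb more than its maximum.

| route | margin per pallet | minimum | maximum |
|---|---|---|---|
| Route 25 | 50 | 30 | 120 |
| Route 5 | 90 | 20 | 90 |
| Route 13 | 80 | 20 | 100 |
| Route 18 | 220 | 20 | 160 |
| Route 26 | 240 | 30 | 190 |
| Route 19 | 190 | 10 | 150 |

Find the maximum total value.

Meeting every minimum uses 30+20+20+20+30+10 = 130 pallets, leaving 190.
Rank by margin per pallet: Route 26 240 > Route 18 220 > Route 19 190 > Route 5 90 > Route 13 80 > Route 25 50.
Route 26 takes 160 more to reach its cap of 190 → 30 left.
Route 18 has room for 140 more but only 30 remain, so it gets 50.
Total = 50×30 + 90×20 + 80×20 + 220×50 + 240×190 + 190×10 = 63400.

63400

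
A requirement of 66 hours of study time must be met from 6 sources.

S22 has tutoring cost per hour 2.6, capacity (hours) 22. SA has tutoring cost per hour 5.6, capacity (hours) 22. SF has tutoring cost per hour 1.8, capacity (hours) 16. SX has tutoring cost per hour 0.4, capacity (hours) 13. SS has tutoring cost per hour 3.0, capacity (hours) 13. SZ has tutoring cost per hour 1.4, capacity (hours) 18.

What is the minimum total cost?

Fill from the cheapest source first.
SX at 0.4: take all 13 hours ; 53 still needed.
SZ (1.4): use full 18 ; 35 hours to go.
SF at 1.8: take all 16 hours ; 19 still needed.
Take 19 from S22 at 2.6 to finish.
SS, SA: unused.
Cost = 13×0.4 + 18×1.4 + 16×1.8 + 19×2.6 = 108.6.

108.6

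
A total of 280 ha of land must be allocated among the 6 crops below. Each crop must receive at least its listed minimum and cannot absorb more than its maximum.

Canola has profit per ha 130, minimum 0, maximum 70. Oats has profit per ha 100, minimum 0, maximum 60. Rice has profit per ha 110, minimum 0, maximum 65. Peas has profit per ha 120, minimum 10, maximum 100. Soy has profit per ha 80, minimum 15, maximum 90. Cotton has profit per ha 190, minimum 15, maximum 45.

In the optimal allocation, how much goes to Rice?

50

Meeting every minimum uses 0+0+0+10+15+15 = 40 ha, leaving 240.
Order the crops by profit per ha: Cotton 190 > Canola 130 > Peas 120 > Rice 110 > Oats 100 > Soy 80.
Cotton takes 30 more to reach its cap of 45 → 210 left.
Give Canola 70 more to hit its cap of 70 → 140 left.
Give Peas 90 more to hit its cap of 100 → 50 left.
Rice has room for 65 more but only 50 remain, so it gets 50.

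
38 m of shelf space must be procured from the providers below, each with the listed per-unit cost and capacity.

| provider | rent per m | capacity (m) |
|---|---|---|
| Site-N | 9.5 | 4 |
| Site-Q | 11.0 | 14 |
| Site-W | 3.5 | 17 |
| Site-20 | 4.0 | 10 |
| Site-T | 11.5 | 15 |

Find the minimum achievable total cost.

Fill from the cheapest provider first.
Site-W at 3.5: take all 17 m — 21 still needed.
Take 10 from Site-20 at 4.0 — need 11 more.
Site-N (9.5): use full 4 — 7 m to go.
Take 7 from Site-Q at 11.0 to finish.
Site-T: unused.
Cost = 17×3.5 + 10×4.0 + 4×9.5 + 7×11.0 = 214.5.

214.5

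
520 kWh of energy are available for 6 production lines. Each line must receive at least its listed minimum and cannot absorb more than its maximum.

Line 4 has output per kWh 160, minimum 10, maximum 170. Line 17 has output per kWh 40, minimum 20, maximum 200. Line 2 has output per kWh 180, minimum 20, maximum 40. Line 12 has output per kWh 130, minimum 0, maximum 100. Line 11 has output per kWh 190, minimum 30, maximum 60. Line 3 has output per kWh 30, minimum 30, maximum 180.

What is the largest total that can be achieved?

64500

Meeting every minimum uses 10+20+20+0+30+30 = 110 kWh, leaving 410.
Order the production lines by output per kWh: Line 11 190 > Line 2 180 > Line 4 160 > Line 12 130 > Line 17 40 > Line 3 30.
Line 11: +30 to 60 (cap) → 380 left.
Line 2: +20 to 40 (cap) → 360 left.
Line 4 takes 160 more to reach its cap of 170 → 200 left.
Line 12 takes 100 more to reach its cap of 100 → 100 left.
Line 17: +100 (room for 180) → 120. Pool exhausted.
Total = 160×170 + 40×120 + 180×40 + 130×100 + 190×60 + 30×30 = 64500.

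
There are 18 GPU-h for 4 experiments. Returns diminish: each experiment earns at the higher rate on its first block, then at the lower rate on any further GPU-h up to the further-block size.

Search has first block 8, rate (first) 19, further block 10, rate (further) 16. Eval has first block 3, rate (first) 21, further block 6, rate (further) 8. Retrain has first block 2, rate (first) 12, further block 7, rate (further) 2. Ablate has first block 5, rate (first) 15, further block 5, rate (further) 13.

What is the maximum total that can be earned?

327

Rank every tier by rate: Eval/tier1 21 > Search/tier1 19 > Search/tier2 16 > Ablate/tier1 15 > Ablate/tier2 13 > Retrain/tier1 12 > Eval/tier2 8 > Retrain/tier2 2.
Eval/tier1 (21): +3 — 15 left.
Search/tier1 (19): +8 — 7 left.
Search tier2 at 16: only 7 left, fill 7.
Total = 21×3 + 19×8 + 16×7 = 327.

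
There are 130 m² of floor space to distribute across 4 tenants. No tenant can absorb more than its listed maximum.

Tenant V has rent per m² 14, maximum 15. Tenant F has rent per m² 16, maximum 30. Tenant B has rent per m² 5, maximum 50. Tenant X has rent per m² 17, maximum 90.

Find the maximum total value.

2150

Order the tenants by rent per m²: Tenant X 17 > Tenant F 16 > Tenant V 14 > Tenant B 5.
Tenant X: +90 to 90 (cap) → 40 left.
Give Tenant F 30 to hit its cap of 30 → 10 left.
Tenant V has room for 15 but only 10 remain, so it gets 10.
Total = 14×10 + 16×30 + 17×90 = 2150.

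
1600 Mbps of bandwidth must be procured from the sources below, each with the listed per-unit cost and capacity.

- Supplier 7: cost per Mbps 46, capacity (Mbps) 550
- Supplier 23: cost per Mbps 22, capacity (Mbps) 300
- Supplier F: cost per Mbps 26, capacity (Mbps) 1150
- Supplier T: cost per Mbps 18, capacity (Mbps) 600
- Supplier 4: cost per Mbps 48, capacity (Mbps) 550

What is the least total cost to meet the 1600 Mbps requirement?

35600

Cheapest first:
Supplier T (18): use full 600 — 1000 Mbps to go.
Supplier 23 at 22: take all 300 Mbps — 700 still needed.
Take 700 from Supplier F at 26 to finish.
Supplier 7, Supplier 4: unused.
Cost = 600×18 + 300×22 + 700×26 = 35600.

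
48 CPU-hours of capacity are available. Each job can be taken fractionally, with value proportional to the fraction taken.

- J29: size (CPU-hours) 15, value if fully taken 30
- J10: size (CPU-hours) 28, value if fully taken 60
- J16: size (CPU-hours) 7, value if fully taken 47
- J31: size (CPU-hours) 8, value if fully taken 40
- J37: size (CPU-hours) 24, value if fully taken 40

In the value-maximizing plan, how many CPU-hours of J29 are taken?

Sort by value density: J16 47/7≈6.71, J31 40/8≈5, J10 60/28≈2.14, J29 30/15≈2, J37 40/24≈1.67.
All 7 CPU-hours of J16 fit (value 47) → 41 remain.
All 8 CPU-hours of J31 fit (value 40) → 33 remain.
J10: take in full, 28 CPU-hours for value 60 → 5 left.
Fill the last 5 CPU-hours with part of J29: 5/15 of it earns 10.

5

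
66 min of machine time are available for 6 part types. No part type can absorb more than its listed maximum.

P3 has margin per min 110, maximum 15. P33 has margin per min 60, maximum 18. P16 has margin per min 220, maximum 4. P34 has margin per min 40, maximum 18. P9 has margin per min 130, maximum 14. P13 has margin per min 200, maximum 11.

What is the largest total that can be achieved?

Highest margin per min first: P16 220 > P13 200 > P9 130 > P3 110 > P33 60 > P34 40.
Give P16 4 to hit its cap of 4 → 62 left.
Give P13 11 to hit its cap of 11 → 51 left.
P9 takes 14 to reach its cap of 14 → 37 left.
P3: +15 to 15 (cap) → 22 left.
Give P33 18 to hit its cap of 18 → 4 left.
Only 4 left; P34 takes them to reach 4.
Total = 110×15 + 60×18 + 220×4 + 40×4 + 130×14 + 200×11 = 7790.

7790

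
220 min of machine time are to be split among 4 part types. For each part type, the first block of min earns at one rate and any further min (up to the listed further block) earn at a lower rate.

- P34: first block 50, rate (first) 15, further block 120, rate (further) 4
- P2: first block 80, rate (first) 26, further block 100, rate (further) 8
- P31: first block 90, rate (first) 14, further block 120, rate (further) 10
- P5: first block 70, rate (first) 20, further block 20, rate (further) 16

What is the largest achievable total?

Order all 8 blocks by rate: P2/first 26 > P5/first 20 > P5/second 16 > P34/first 15 > P31/first 14 > P31/second 10 > P2/second 8 > P34/second 4.
P2/first (26): +80 ; 140 left.
P5/first (20): +70 ; 70 left.
P5/second (16): +20 ; 50 left.
Fill P34 first block (50 at 15) ; 0 left.
Total = 26×80 + 20×70 + 16×20 + 15×50 = 4550.

4550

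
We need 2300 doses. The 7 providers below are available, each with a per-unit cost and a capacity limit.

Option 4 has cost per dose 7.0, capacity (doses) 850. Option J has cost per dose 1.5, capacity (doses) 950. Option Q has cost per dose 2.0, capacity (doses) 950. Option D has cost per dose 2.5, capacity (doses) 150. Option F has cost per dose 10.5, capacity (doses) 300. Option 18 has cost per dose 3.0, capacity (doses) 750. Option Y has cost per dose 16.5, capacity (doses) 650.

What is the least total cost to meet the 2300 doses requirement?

Use providers in increasing cost order.
Option J (1.5): use full 950 — 1350 doses to go.
Option Q at 2.0: take all 950 doses — 400 still needed.
Option D (2.5): use full 150 — 250 doses to go.
Option 18 (3.0): take the remaining 250 — done.
Option 4, Option F, Option Y: unused.
Cost = 950×1.5 + 950×2.0 + 150×2.5 + 250×3.0 = 4450.

4450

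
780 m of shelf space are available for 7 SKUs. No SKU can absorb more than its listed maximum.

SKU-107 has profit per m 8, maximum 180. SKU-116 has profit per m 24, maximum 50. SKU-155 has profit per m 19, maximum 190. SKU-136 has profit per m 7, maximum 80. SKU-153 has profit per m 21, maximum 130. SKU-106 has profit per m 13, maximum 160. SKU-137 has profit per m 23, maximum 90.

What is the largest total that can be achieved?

12970

Rank by profit per m: SKU-116 24 > SKU-137 23 > SKU-153 21 > SKU-155 19 > SKU-106 13 > SKU-107 8 > SKU-136 7.
Give SKU-116 50 to hit its cap of 50 → 730 left.
Give SKU-137 90 to hit its cap of 90 → 640 left.
SKU-153 takes 130 to reach its cap of 130 → 510 left.
SKU-155 takes 190 to reach its cap of 190 → 320 left.
SKU-106: +160 to 160 (cap) → 160 left.
Only 160 left; SKU-107 takes them to reach 160.
Total = 8×160 + 24×50 + 19×190 + 21×130 + 13×160 + 23×90 = 12970.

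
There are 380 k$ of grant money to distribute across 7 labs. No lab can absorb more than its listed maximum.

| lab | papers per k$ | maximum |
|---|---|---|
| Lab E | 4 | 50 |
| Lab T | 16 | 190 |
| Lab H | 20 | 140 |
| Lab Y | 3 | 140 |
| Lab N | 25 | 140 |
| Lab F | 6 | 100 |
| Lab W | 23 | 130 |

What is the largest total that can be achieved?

8690

Rank by papers per k$: Lab N 25 > Lab W 23 > Lab H 20 > Lab T 16 > Lab F 6 > Lab E 4 > Lab Y 3.
Lab N: +140 to 140 (cap) ; 240 left.
Lab W: +130 to 130 (cap) ; 110 left.
Only 110 left; Lab H takes them to reach 110.
Total = 20×110 + 25×140 + 23×130 = 8690.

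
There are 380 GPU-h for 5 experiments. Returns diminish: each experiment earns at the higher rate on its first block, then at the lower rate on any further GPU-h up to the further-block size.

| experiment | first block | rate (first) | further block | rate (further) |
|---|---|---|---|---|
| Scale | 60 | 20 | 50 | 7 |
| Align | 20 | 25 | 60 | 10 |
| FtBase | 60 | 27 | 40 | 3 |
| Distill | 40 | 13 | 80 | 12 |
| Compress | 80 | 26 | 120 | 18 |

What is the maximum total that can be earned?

8080

Treat each block as its own option and order by rate: FtBase/tier1 27 > Compress/tier1 26 > Align/tier1 25 > Scale/tier1 20 > Compress/tier2 18 > Distill/tier1 13 > Distill/tier2 12 > Align/tier2 10 > Scale/tier2 7 > FtBase/tier2 3.
Fill FtBase tier1 block (60 at 27) → 320 left.
Compress/tier1 (26): +80 → 240 left.
Fill Align tier1 block (20 at 25) → 220 left.
Fill Scale tier1 block (60 at 20) → 160 left.
Compress tier2 at 18: fill all 120 → 40 left.
Distill/tier1 (13): +40 → 0 left.
Total = 27×60 + 26×80 + 25×20 + 20×60 + 18×120 + 13×40 = 8080.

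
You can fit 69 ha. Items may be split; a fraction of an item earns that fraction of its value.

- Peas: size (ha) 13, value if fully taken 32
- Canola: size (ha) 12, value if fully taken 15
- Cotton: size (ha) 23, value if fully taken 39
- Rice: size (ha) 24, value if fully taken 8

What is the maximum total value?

Sort by value density: Peas 32/13≈2.46, Cotton 39/23≈1.7, Canola 15/12≈1.25, Rice 8/24≈0.333.
All 13 ha of Peas fit (value 32) → 56 remain.
Cotton: take in full, 23 ha for value 39 → 33 left.
Canola: take in full, 12 ha for value 15 → 21 left.
Fill the last 21 ha with part of Rice: 21/24 of it earns 7.
Total value = 93.

93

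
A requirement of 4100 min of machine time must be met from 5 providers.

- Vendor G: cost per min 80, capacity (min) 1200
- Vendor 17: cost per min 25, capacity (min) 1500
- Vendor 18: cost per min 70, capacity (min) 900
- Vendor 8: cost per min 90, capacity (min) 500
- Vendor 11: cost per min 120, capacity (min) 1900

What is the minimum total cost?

241500

Cheapest first:
Take 1500 from Vendor 17 at 25 → need 2600 more.
Vendor 18 (70): use full 900 → 1700 min to go.
Vendor G (80): use full 1200 → 500 min to go.
Vendor 8 (90): use full 500 → 0 min to go.
Vendor 11: unused.
Cost = 1500×25 + 900×70 + 1200×80 + 500×90 = 241500.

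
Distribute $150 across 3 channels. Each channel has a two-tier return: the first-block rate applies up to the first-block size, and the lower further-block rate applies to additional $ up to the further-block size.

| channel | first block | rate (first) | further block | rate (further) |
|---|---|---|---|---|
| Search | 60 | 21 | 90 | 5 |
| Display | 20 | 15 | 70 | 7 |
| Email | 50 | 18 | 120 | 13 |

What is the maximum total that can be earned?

Order all 6 blocks by rate: Search/T1 21 > Email/T1 18 > Display/T1 15 > Email/T2 13 > Display/T2 7 > Search/T2 5.
Fill Search T1 block (60 at 21) → 90 left.
Email/T1 (18): +50 → 40 left.
Display T1 at 15: fill all 20 → 20 left.
20 remain; put them into Email T2 at 13.
Total = 21×60 + 18×50 + 15×20 + 13×20 = 2720.

2720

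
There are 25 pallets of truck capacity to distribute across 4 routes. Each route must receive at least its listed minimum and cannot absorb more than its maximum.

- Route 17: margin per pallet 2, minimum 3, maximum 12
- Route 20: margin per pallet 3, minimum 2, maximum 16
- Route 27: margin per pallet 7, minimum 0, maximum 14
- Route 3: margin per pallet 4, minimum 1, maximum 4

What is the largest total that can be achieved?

Meeting every minimum uses 3+2+0+1 = 6 pallets, leaving 19.
Highest margin per pallet first: Route 27 7 > Route 3 4 > Route 20 3 > Route 17 2.
Give Route 27 14 more to hit its cap of 14 → 5 left.
Route 3 takes 3 more to reach its cap of 4 → 2 left.
Route 20 has room for 14 more but only 2 remain, so it gets 4.
Total = 2×3 + 3×4 + 7×14 + 4×4 = 132.

132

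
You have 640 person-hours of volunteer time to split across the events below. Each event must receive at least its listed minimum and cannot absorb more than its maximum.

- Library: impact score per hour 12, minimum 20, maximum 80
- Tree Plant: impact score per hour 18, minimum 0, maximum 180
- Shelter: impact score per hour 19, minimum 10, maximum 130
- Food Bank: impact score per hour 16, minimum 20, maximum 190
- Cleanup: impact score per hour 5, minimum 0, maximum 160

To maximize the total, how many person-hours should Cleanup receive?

60

Meeting every minimum uses 20+0+10+20+0 = 50 person-hours, leaving 590.
Highest impact score per hour first: Shelter 19 > Tree Plant 18 > Food Bank 16 > Library 12 > Cleanup 5.
Shelter takes 120 more to reach its cap of 130 → 470 left.
Give Tree Plant 180 more to hit its cap of 180 → 290 left.
Food Bank: +170 to 190 (cap) → 120 left.
Library: +60 to 80 (cap) → 60 left.
Cleanup: +60 (room for 160) → 60. Pool exhausted.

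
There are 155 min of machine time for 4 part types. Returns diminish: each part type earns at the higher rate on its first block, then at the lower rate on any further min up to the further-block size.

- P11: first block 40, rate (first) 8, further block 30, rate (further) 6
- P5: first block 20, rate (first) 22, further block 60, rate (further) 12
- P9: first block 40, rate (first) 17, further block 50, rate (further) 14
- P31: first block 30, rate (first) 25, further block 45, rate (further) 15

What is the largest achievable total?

Treat each block as its own option and order by rate: P31/T1 25 > P5/T1 22 > P9/T1 17 > P31/T2 15 > P9/T2 14 > P5/T2 12 > P11/T1 8 > P11/T2 6.
Fill P31 T1 block (30 at 25) ; 125 left.
P5 T1 at 22: fill all 20 ; 105 left.
P9/T1 (17): +40 ; 65 left.
Fill P31 T2 block (45 at 15) ; 20 left.
P9/T2: +20 of 50 at 14; pool empty.
Total = 25×30 + 22×20 + 17×40 + 15×45 + 14×20 = 2825.

2825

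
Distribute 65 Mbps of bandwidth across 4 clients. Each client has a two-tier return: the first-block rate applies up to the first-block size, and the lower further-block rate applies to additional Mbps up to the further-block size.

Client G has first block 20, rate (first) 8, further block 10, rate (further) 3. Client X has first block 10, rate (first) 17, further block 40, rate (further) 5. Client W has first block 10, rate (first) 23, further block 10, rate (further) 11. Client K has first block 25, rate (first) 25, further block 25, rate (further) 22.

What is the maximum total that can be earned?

1490

Order all 8 blocks by rate: Client K/T1 25 > Client W/T1 23 > Client K/T2 22 > Client X/T1 17 > Client W/T2 11 > Client G/T1 8 > Client X/T2 5 > Client G/T2 3.
Fill Client K T1 block (25 at 25) ; 40 left.
Client W/T1 (23): +10 ; 30 left.
Client K T2 at 22: fill all 25 ; 5 left.
Client X T1 at 17: only 5 left, fill 5.
Total = 25×25 + 23×10 + 22×25 + 17×5 = 1490.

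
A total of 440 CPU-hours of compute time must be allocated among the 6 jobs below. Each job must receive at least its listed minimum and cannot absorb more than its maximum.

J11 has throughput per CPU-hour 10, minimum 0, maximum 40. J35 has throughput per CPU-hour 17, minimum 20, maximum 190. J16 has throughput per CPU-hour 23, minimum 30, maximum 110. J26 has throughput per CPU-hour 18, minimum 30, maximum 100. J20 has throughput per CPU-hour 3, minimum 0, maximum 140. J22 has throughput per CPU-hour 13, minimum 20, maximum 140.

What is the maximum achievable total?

8080

Meeting every minimum uses 0+20+30+30+0+20 = 100 CPU-hours, leaving 340.
Rank by throughput per CPU-hour: J16 23 > J26 18 > J35 17 > J22 13 > J11 10 > J20 3.
J16 takes 80 more to reach its cap of 110 → 260 left.
J26: +70 to 100 (cap) → 190 left.
J35: +170 to 190 (cap) → 20 left.
J22: +20 (room for 120) → 40. Pool exhausted.
Total = 17×190 + 23×110 + 18×100 + 13×40 = 8080.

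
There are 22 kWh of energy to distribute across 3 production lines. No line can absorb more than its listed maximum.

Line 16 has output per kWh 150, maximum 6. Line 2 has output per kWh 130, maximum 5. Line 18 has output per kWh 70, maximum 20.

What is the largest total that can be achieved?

2320

Highest output per kWh first: Line 16 150 > Line 2 130 > Line 18 70.
Line 16 takes 6 to reach its cap of 6 ; 16 left.
Line 2 takes 5 to reach its cap of 5 ; 11 left.
Only 11 left; Line 18 takes them to reach 11.
Total = 150×6 + 130×5 + 70×11 = 2320.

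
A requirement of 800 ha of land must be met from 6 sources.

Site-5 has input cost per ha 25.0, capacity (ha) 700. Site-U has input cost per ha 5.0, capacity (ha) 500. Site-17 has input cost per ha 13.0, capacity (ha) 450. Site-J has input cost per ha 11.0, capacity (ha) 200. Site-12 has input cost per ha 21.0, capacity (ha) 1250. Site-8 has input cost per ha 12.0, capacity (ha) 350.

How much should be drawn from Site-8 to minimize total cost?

Fill from the cheapest source first.
Site-U at 5.0: take all 500 ha ; 300 still needed.
Site-J (11.0): use full 200 ; 100 ha to go.
Site-8 (12.0): take the remaining 100 ; done.
Site-17, Site-12, Site-5: unused.

100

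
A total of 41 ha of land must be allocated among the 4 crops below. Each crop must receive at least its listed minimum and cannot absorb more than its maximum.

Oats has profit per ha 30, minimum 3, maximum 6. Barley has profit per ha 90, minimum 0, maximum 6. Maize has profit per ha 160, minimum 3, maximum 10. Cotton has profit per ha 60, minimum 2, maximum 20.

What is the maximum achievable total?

3490

Meeting every minimum uses 3+0+3+2 = 8 ha, leaving 33.
Highest profit per ha first: Maize 160 > Barley 90 > Cotton 60 > Oats 30.
Maize takes 7 more to reach its cap of 10 ; 26 left.
Barley takes 6 more to reach its cap of 6 ; 20 left.
Cotton takes 18 more to reach its cap of 20 ; 2 left.
Oats: +2 (room for 3) → 5. Pool exhausted.
Total = 30×5 + 90×6 + 160×10 + 60×20 = 3490.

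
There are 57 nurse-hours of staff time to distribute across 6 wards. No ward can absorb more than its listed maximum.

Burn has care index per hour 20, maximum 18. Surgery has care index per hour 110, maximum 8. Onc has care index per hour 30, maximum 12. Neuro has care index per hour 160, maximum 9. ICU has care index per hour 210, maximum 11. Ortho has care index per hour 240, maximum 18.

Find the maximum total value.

Rank by care index per hour: Ortho 240 > ICU 210 > Neuro 160 > Surgery 110 > Onc 30 > Burn 20.
Give Ortho 18 to hit its cap of 18 → 39 left.
Give ICU 11 to hit its cap of 11 → 28 left.
Neuro: +9 to 9 (cap) → 19 left.
Surgery takes 8 to reach its cap of 8 → 11 left.
Only 11 left; Onc takes them to reach 11.
Total = 110×8 + 30×11 + 160×9 + 210×11 + 240×18 = 9280.

9280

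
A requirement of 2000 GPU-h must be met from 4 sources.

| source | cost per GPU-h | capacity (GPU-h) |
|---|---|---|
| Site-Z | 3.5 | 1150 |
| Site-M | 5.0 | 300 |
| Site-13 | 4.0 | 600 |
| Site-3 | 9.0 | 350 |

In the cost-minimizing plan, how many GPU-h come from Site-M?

250

Cheapest first:
Site-Z (3.5): use full 1150 ; 850 GPU-h to go.
Site-13 (4.0): use full 600 ; 250 GPU-h to go.
Take 250 from Site-M at 5.0 to finish.
Site-3: unused.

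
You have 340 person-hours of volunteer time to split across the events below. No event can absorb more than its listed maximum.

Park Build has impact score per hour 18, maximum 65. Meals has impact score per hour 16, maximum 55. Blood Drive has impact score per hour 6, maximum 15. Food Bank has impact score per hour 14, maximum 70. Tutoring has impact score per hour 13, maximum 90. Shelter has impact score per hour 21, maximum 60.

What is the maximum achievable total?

5460

Rank by impact score per hour: Shelter 21 > Park Build 18 > Meals 16 > Food Bank 14 > Tutoring 13 > Blood Drive 6.
Shelter takes 60 to reach its cap of 60 → 280 left.
Park Build takes 65 to reach its cap of 65 → 215 left.
Give Meals 55 to hit its cap of 55 → 160 left.
Food Bank takes 70 to reach its cap of 70 → 90 left.
Give Tutoring 90 to hit its cap of 90 → 0 left.
Total = 18×65 + 16×55 + 14×70 + 13×90 + 21×60 = 5460.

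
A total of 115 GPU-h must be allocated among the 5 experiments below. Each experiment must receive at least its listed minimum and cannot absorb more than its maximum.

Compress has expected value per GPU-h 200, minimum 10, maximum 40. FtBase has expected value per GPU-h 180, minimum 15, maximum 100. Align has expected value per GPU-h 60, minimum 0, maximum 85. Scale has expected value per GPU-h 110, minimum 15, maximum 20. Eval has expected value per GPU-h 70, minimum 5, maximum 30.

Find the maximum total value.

19900

Meeting every minimum uses 10+15+0+15+5 = 45 GPU-h, leaving 70.
Rank by expected value per GPU-h: Compress 200 > FtBase 180 > Scale 110 > Eval 70 > Align 60.
Compress: +30 to 40 (cap) — 40 left.
FtBase: +40 (room for 85) → 55. Pool exhausted.
Total = 200×40 + 180×55 + 110×15 + 70×5 = 19900.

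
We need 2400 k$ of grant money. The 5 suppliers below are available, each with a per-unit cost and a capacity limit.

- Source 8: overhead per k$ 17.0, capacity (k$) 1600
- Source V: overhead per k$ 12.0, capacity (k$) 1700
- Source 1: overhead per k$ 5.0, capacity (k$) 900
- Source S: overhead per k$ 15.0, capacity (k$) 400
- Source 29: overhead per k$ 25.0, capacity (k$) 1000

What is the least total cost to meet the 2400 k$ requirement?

Use suppliers in increasing cost order.
Source 1 at 5.0: take all 900 k$ ; 1500 still needed.
Source V at 12.0: take 1500 of its 1700 ; requirement met.
Source S, Source 8, Source 29: unused.
Cost = 900×5.0 + 1500×12.0 = 22500.

22500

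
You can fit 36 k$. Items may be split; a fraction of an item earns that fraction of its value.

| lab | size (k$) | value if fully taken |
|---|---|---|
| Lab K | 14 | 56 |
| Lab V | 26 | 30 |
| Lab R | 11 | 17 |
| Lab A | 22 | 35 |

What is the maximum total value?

91

Best value per unit of size first: Lab K 56/14≈4, Lab A 35/22≈1.59, Lab R 17/11≈1.55, Lab V 30/26≈1.15.
Lab K: take in full, 14 k$ for value 56 → 22 left.
All 22 k$ of Lab A fit (value 35) → 0 remain.
Total value = 91.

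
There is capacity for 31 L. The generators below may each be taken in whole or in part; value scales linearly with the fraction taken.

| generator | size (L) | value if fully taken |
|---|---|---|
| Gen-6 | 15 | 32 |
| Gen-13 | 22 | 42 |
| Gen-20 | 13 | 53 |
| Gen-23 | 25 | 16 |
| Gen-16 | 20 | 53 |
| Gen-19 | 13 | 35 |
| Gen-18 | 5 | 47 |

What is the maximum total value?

Sort by value density: Gen-18 47/5≈9.4, Gen-20 53/13≈4.08, Gen-19 35/13≈2.69, Gen-16 53/20≈2.65, Gen-6 32/15≈2.13, Gen-13 42/22≈1.91, Gen-23 16/25≈0.64.
Take all of Gen-18 (5 L, value 47) ; 26 L left.
All 13 L of Gen-20 fit (value 53) ; 13 remain.
Take all of Gen-19 (13 L, value 35) ; 0 L left.
Total value = 135.

135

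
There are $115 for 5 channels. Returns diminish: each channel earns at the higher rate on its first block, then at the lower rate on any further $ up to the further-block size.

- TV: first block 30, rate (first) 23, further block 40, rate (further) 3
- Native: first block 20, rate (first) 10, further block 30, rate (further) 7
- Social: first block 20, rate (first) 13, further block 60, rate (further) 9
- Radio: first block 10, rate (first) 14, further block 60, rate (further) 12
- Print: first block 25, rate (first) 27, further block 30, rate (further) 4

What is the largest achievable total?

Order all 10 blocks by rate: Print/tier1 27 > TV/tier1 23 > Radio/tier1 14 > Social/tier1 13 > Radio/tier2 12 > Native/tier1 10 > Social/tier2 9 > Native/tier2 7 > Print/tier2 4 > TV/tier2 3.
Print/tier1 (27): +25 ; 90 left.
Fill TV tier1 block (30 at 23) ; 60 left.
Radio/tier1 (14): +10 ; 50 left.
Social/tier1 (13): +20 ; 30 left.
30 remain; put them into Radio tier2 at 12.
Total = 27×25 + 23×30 + 14×10 + 13×20 + 12×30 = 2125.

2125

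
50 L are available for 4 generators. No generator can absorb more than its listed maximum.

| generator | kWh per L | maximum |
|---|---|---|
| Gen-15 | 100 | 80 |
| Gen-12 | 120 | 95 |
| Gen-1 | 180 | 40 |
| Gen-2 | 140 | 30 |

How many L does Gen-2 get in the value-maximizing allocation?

10

Order the generators by kWh per L: Gen-1 180 > Gen-2 140 > Gen-12 120 > Gen-15 100.
Gen-1 takes 40 to reach its cap of 40 → 10 left.
Gen-2 has room for 30 but only 10 remain, so it gets 10.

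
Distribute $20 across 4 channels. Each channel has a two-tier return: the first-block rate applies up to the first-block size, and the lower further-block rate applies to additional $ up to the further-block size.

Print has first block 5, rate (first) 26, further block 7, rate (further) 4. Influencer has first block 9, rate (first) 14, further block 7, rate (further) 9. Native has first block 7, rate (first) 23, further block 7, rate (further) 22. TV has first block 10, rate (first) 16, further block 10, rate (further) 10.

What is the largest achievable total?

Treat each block as its own option and order by rate: Print/first 26 > Native/first 23 > Native/second 22 > TV/first 16 > Influencer/first 14 > TV/second 10 > Influencer/second 9 > Print/second 4.
Fill Print first block (5 at 26) → 15 left.
Native/first (23): +7 → 8 left.
Fill Native second block (7 at 22) → 1 left.
1 remain; put them into TV first at 16.
Total = 26×5 + 23×7 + 22×7 + 16×1 = 461.

461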